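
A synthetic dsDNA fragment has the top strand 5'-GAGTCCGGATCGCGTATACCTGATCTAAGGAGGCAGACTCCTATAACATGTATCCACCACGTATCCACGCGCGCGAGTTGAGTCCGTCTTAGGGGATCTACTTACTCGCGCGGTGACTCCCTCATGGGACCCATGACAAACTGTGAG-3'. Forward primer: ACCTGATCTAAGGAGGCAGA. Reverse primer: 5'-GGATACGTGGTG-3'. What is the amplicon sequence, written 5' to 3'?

5'-ACCTGATCTAAGGAGGCAGACTCCTATAACATGTATCCACCACGTATCC-3'

Scanning the template, ACCTGATCTAAGGAGGCAGA occurs at positions 18–37; this primer anneals to the bottom strand there with its 3' end pointing downstream.
The reverse primer's reverse complement is CACCACGTATCC, which matches the template at positions 55–66.
The product is the template from position 18 through 66 (49 bp).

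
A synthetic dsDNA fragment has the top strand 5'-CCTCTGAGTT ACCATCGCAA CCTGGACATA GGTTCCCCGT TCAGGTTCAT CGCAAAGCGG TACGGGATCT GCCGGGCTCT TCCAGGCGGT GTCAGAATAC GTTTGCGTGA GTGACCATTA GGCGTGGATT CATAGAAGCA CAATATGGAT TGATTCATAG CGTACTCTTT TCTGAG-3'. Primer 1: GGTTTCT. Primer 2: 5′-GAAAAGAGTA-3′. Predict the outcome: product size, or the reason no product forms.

No product — primer 1 has no binding site in the template.

Primer 1 (GGTTTCT) does not match the top strand, and its reverse complement AGAAACC does not match either.
With no annealing site for primer 1, no amplification occurs.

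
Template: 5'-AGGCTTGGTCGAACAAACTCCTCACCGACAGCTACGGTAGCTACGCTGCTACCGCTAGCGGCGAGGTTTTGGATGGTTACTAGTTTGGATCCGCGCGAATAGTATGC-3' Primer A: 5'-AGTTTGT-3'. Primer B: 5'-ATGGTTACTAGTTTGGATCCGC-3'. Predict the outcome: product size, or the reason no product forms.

No product — the primers' 3' ends point away from each other.

Primer A (AGTTTGT) has reverse complement ACAAACT, which matches the top strand at positions 13–19; primer A anneals to the top strand there with its 3' end pointing upstream toward position 13.
Primer B (ATGGTTACTAGTTTGGATCCGC) matches the top strand directly at positions 73–94; it anneals to the bottom strand with its 3' end pointing downstream toward position 94.
The 3' ends diverge (primer A extends toward position 1, primer B toward position 107), so the primers never converge on a shared product.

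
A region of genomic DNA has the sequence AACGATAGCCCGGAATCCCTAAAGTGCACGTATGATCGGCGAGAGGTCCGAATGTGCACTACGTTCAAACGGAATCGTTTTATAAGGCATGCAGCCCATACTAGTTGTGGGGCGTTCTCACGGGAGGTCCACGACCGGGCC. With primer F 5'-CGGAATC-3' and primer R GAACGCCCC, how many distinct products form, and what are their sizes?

The forward primer CGGAATC matches the top strand at positions 11–17, 70–76.
The reverse primer's reverse complement is GGGGCGTTC, matching at positions 109–117.
Each forward site pairs with the reverse site to give a product ending at position 117: sizes 107, 48 bp.

Two products: 107 bp, 48 bp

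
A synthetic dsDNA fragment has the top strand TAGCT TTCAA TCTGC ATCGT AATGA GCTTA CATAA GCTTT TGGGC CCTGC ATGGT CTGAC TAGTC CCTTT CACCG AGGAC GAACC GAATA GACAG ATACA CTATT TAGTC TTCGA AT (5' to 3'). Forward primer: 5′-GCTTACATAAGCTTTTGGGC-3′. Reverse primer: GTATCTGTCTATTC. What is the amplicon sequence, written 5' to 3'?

5'-GCTTACATAAGCTTTTGGGCCCTGCATGGTCTGACTAGTCCCTTTCACCGAGGACGAACCGAATAGACAGATAC-3'

The forward primer matches the template at positions 26–45.
Taking the reverse complement of GTATCTGTCTATTC gives GAATAGACAGATAC, found at positions 86–99 on the template; the primer anneals here to the top strand with its 3' end pointing upstream.
The product is the template from position 26 through 99 (74 bp).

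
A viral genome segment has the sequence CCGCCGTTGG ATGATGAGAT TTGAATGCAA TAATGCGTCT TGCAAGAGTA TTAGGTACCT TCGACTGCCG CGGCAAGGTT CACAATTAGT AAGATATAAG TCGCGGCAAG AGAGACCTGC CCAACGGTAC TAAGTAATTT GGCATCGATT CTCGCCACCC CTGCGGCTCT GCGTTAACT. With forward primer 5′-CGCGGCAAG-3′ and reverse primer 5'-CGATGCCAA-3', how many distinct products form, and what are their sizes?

Two products: 79 bp, 46 bp

The forward primer CGCGGCAAG matches the top strand at positions 69–77, 102–110.
The reverse primer's reverse complement is TTGGCATCG, matching at positions 139–147.
Each forward site pairs with the reverse site to give a product ending at position 147: sizes 79, 46 bp.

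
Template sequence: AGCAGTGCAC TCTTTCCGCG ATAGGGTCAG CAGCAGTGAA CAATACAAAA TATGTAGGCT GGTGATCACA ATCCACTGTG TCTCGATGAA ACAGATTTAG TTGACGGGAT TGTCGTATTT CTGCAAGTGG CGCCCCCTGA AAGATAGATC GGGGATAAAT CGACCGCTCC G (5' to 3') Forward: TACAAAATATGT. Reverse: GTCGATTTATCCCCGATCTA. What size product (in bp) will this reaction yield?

The forward primer matches the template at positions 44–55.
The reverse primer's reverse complement is TAGATCGGGGATAAATCGAC, which matches the template at positions 145–164.
Product length = (reverse-primer end) − (forward-primer start) + 1 = 164 − 44 + 1 = 121 bp.

121 bp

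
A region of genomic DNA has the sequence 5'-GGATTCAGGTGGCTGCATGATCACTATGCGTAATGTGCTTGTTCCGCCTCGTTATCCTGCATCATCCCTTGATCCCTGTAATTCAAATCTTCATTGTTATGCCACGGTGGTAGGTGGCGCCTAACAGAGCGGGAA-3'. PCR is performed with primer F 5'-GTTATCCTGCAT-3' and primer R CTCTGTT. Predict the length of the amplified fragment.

79 bp

Forward primer GTTATCCTGCAT is found on the top strand at positions 51–62.
The reverse primer's reverse complement is AACAGAG, which matches the template at positions 123–129.
Product length = (reverse-primer end) − (forward-primer start) + 1 = 129 − 51 + 1 = 79 bp.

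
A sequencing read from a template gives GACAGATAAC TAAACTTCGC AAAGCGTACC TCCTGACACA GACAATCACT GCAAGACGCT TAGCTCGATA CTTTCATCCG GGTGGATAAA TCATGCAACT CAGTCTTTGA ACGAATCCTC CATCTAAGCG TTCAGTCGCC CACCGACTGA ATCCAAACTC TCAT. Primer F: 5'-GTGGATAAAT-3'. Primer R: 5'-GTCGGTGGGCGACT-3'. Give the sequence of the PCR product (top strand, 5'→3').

5'-GTGGATAAATCATGCAACTCAGTCTTTGAACGAATCCTCCATCTAAGCGTTCAGTCGCCCACCGAC-3'

The forward primer matches the template at positions 82–91.
Reverse complement of the reverse primer: AGTCGCCCACCGAC. This occurs on the top strand at positions 134–147.
The product is the template from position 82 through 147 (66 bp).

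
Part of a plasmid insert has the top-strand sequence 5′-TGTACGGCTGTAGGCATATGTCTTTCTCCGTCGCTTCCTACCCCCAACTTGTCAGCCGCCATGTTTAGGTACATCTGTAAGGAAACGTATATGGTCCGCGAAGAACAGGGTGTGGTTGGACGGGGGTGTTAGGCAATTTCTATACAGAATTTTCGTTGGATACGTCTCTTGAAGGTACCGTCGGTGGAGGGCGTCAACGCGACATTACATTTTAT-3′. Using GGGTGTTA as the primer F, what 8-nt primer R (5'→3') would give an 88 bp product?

5'-AATGTAAT-3'

The forward primer binds at positions 124–131, so an 88 bp product ends at position 124 + 88 − 1 = 211.
The reverse primer anneals to the top strand over positions 204–211, i.e. to ATTACATT.
Its sequence written 5'→3' is the reverse complement: AATGTAAT.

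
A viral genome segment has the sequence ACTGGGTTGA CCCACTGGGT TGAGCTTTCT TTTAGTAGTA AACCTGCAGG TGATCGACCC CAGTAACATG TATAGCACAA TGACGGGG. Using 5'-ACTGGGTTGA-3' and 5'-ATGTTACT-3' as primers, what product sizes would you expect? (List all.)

69 bp, 56 bp

The forward primer ACTGGGTTGA matches the top strand at positions 1–10, 14–23.
The reverse primer's reverse complement is AGTAACAT, matching at positions 62–69.
Each forward site pairs with the reverse site to give a product ending at position 69: sizes 69, 56 bp.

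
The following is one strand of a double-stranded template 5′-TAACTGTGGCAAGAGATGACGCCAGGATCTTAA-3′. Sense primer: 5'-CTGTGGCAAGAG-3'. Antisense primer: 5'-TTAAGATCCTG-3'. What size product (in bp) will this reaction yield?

Scanning the template, CTGTGGCAAGAG occurs at positions 4–15; this primer anneals to the bottom strand there with its 3' end pointing downstream.
Taking the reverse complement of TTAAGATCCTG gives CAGGATCTTAA, found at positions 23–33 on the template; the primer anneals here to the top strand with its 3' end pointing upstream.
The product runs from position 4 to position 33, so its length is 33 − 4 + 1 = 30 bp.

30 bp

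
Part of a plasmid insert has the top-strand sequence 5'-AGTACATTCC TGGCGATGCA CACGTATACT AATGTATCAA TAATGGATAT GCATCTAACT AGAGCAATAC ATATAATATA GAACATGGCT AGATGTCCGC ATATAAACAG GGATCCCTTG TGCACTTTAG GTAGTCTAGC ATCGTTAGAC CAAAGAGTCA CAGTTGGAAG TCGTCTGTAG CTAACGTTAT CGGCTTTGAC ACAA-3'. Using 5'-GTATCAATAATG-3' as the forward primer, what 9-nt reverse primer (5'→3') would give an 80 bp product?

The forward primer binds at positions 34–45, so an 80 bp product ends at position 34 + 80 − 1 = 113.
The reverse primer anneals to the top strand over positions 105–113, i.e. to AAACAGGGA.
Its sequence written 5'→3' is the reverse complement: TCCCTGTTT.

5'-TCCCTGTTT-3'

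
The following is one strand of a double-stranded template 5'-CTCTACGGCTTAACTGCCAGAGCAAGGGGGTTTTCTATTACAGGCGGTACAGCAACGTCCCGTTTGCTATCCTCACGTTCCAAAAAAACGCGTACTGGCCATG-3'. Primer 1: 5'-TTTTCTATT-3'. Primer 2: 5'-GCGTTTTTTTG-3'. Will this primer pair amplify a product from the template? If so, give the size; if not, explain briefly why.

Yes — a 61 bp product.

Primer 1 (TTTTCTATT) matches the top strand at positions 31–39; it acts as a forward primer.
Primer 2's reverse complement is CAAAAAAACGC, matching the top strand at positions 81–91; it acts as a reverse primer.
The 3' ends face each other across positions 31–91, giving a 61 bp product.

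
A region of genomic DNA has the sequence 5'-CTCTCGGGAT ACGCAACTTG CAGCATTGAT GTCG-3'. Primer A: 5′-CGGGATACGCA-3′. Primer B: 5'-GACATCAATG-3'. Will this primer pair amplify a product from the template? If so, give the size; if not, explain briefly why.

Primer A (CGGGATACGCA) matches the top strand at positions 5–15; it acts as a forward primer.
Primer B's reverse complement is CATTGATGTC, matching the top strand at positions 24–33; it acts as a reverse primer.
The 3' ends face each other across positions 5–33, giving a 29 bp product.

Yes — a 29 bp product.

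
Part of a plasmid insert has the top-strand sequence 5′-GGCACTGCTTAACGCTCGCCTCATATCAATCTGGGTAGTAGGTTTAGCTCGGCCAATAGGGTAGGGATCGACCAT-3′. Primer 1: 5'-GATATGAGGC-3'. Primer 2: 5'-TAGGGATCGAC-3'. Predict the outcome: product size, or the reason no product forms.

Primer 1 (GATATGAGGC) has reverse complement GCCTCATATC, which matches the top strand at positions 18–27; primer 1 anneals to the top strand there with its 3' end pointing upstream toward position 18.
Primer 2 (TAGGGATCGAC) matches the top strand directly at positions 62–72; it anneals to the bottom strand with its 3' end pointing downstream toward position 72.
The 3' ends diverge (primer 1 extends toward position 1, primer 2 toward position 75), so the primers never converge on a shared product.

No product — the primers' 3' ends point away from each other.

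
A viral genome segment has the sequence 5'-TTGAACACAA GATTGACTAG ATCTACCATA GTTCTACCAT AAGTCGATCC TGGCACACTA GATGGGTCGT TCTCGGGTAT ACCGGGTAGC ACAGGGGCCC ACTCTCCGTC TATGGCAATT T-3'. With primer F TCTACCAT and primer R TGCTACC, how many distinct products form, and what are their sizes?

The forward primer TCTACCAT matches the top strand at positions 22–29, 33–40.
The reverse primer's reverse complement is GGTAGCA, matching at positions 85–91.
Each forward site pairs with the reverse site to give a product ending at position 91: sizes 70, 59 bp.

Two products: 70 bp, 59 bp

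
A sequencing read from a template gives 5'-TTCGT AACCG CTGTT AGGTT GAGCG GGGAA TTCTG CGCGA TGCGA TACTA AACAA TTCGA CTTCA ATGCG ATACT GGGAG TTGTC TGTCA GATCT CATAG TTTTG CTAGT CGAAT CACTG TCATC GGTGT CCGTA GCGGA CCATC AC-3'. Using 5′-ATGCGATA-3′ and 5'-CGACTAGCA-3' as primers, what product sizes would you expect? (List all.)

73 bp, 47 bp

The forward primer ATGCGATA matches the top strand at positions 40–47, 66–73.
The reverse primer's reverse complement is TGCTAGTCG, matching at positions 104–112.
Each forward site pairs with the reverse site to give a product ending at position 112: sizes 73, 47 bp.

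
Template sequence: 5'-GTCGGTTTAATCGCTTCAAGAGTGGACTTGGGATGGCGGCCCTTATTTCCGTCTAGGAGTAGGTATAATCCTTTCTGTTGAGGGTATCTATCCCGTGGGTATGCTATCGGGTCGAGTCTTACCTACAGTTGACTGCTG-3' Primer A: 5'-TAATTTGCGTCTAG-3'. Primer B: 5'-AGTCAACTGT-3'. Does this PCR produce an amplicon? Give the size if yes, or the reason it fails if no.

Primer A (TAATTTGCGTCTAG) does not match the top strand, and its reverse complement CTAGACGCAAATTA does not match either.
With no annealing site for primer A, no amplification occurs.

No product — primer A has no binding site in the template.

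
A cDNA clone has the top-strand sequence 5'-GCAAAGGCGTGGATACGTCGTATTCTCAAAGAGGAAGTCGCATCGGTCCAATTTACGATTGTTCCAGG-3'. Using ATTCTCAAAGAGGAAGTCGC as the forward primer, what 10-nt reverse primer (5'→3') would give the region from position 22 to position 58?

The product's 3' end on the top strand is position 58.
The reverse primer anneals to the top strand over positions 49–58, i.e. to CAATTTACGA.
Its sequence written 5'→3' is the reverse complement: TCGTAAATTG.

5'-TCGTAAATTG-3'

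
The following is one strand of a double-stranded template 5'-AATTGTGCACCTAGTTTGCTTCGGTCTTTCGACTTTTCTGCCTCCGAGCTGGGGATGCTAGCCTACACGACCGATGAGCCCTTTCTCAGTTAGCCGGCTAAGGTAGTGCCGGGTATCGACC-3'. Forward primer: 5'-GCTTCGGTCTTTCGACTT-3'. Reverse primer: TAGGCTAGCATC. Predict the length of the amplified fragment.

48 bp

Forward primer GCTTCGGTCTTTCGACTT is found on the top strand at positions 18–35.
Taking the reverse complement of TAGGCTAGCATC gives GATGCTAGCCTA, found at positions 54–65 on the template; the primer anneals here to the top strand with its 3' end pointing upstream.
Amplicon spans positions 18–65: 48 bp.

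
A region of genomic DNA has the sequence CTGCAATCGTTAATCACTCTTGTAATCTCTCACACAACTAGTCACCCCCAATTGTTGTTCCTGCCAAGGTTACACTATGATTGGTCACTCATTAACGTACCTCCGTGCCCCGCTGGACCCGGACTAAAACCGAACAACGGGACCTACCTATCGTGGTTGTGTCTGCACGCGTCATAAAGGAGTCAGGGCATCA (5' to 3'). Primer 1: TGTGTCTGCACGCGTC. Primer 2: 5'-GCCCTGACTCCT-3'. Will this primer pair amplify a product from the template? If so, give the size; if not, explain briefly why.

Yes — a 32 bp product.

Primer 1 (TGTGTCTGCACGCGTC) matches the top strand at positions 158–173; it acts as a forward primer.
Primer 2's reverse complement is AGGAGTCAGGGC, matching the top strand at positions 178–189; it acts as a reverse primer.
The 3' ends face each other across positions 158–189, giving a 32 bp product.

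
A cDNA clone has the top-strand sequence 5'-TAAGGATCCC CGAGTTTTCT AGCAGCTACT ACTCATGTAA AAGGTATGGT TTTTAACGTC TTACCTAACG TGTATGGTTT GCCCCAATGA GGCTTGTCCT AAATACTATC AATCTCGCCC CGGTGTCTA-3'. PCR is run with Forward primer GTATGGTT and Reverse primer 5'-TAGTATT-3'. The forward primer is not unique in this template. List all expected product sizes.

65 bp, 37 bp

The forward primer GTATGGTT matches the top strand at positions 44–51, 72–79.
The reverse primer's reverse complement is AATACTA, matching at positions 102–108.
Each forward site pairs with the reverse site to give a product ending at position 108: sizes 65, 37 bp.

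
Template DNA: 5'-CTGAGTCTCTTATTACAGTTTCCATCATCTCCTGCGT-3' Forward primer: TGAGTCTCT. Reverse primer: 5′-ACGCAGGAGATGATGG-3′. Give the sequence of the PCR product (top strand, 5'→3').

Scanning the template, TGAGTCTCT occurs at positions 2–10; this primer anneals to the bottom strand there with its 3' end pointing downstream.
Taking the reverse complement of ACGCAGGAGATGATGG gives CCATCATCTCCTGCGT, found at positions 22–37 on the template; the primer anneals here to the top strand with its 3' end pointing upstream.
The product is the template from position 2 through 37 (36 bp).

5'-TGAGTCTCTTATTACAGTTTCCATCATCTCCTGCGT-3'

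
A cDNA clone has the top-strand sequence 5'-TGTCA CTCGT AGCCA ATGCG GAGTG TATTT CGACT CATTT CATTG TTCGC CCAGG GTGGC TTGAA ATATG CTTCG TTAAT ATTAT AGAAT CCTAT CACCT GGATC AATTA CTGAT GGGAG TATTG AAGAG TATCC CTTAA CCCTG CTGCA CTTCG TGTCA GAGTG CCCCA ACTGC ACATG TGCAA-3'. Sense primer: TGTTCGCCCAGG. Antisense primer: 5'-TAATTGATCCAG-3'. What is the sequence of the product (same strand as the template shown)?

5'-TGTTCGCCCAGGGTGGCTTGAAATATGCTTCGTTAATATTATAGAATCCTATCACCTGGATCAATTA-3'

Forward primer TGTTCGCCCAGG is found on the top strand at positions 44–55.
Reverse complement of the reverse primer: CTGGATCAATTA. This occurs on the top strand at positions 99–110.
The product is the template from position 44 through 110 (67 bp).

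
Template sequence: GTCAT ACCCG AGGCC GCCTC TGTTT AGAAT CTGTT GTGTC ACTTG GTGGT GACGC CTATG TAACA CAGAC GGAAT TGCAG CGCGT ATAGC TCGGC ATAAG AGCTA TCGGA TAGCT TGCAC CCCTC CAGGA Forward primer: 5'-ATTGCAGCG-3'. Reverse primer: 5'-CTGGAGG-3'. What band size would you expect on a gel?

The forward primer matches the template at positions 74–82.
Reverse complement of the reverse primer: CCTCCAG. This occurs on the top strand at positions 122–128.
The product runs from position 74 to position 128, so its length is 128 − 74 + 1 = 55 bp.

55 bp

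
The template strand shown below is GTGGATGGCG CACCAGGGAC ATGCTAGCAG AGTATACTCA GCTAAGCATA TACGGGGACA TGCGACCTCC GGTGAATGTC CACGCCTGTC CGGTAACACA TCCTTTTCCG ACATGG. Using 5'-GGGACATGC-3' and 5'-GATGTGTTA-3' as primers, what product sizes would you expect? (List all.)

87 bp, 48 bp

The forward primer GGGACATGC matches the top strand at positions 16–24, 55–63.
The reverse primer's reverse complement is TAACACATC, matching at positions 94–102.
Each forward site pairs with the reverse site to give a product ending at position 102: sizes 87, 48 bp.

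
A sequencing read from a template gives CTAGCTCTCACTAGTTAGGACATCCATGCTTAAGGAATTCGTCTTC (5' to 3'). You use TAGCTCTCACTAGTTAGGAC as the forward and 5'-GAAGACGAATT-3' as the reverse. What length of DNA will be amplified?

45 bp

Forward primer TAGCTCTCACTAGTTAGGAC is found on the top strand at positions 2–21.
Taking the reverse complement of GAAGACGAATT gives AATTCGTCTTC, found at positions 36–46 on the template; the primer anneals here to the top strand with its 3' end pointing upstream.
Product length = (reverse-primer end) − (forward-primer start) + 1 = 46 − 2 + 1 = 45 bp.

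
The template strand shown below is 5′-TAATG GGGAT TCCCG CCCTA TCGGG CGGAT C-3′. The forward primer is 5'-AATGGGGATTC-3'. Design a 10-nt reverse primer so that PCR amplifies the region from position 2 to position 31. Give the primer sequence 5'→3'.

The product's 3' end on the top strand is position 31.
The reverse primer anneals to the top strand over positions 22–31, i.e. to CGGGCGGATC.
Its sequence written 5'→3' is the reverse complement: GATCCGCCCG.

5'-GATCCGCCCG-3'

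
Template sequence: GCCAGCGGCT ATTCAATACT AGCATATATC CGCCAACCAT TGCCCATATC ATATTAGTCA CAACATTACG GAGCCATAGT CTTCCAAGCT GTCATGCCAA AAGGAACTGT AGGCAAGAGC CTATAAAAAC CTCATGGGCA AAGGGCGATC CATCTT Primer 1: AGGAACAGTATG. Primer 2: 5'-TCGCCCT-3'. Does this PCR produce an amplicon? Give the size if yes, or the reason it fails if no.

No product — primer 1 has no binding site in the template.

Primer 1 (AGGAACAGTATG) does not match the top strand, and its reverse complement CATACTGTTCCT does not match either.
With no annealing site for primer 1, no amplification occurs.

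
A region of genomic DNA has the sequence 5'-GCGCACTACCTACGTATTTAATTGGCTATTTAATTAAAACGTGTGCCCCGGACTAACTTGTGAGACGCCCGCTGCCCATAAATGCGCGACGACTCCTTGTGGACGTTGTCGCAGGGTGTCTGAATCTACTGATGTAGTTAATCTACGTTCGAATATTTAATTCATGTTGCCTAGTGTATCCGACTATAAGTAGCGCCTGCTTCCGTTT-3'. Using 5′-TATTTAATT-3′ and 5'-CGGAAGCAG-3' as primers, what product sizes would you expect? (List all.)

The forward primer TATTTAATT matches the top strand at positions 15–23, 27–35, 154–162.
The reverse primer's reverse complement is CTGCTTCCG, matching at positions 197–205.
Each forward site pairs with the reverse site to give a product ending at position 205: sizes 191, 179, 52 bp.

191 bp, 179 bp, 52 bp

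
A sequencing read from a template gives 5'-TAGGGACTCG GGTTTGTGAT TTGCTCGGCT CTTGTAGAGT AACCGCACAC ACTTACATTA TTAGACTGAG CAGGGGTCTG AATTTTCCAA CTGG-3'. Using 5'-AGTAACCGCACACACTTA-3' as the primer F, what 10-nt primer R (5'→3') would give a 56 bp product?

5'-CAGTTGGAAA-3'

The forward primer binds at positions 38–55, so a 56 bp product ends at position 38 + 56 − 1 = 93.
The reverse primer anneals to the top strand over positions 84–93, i.e. to TTTCCAACTG.
Its sequence written 5'→3' is the reverse complement: CAGTTGGAAA.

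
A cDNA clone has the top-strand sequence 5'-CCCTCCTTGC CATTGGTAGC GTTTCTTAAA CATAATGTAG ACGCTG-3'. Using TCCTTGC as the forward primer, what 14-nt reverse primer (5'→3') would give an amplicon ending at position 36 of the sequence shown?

The forward primer binds at positions 4–10; the product's 3' end on the top strand is position 36.
The reverse primer anneals to the top strand over positions 23–36, i.e. to TTCTTAAACATAAT.
Its sequence written 5'→3' is the reverse complement: ATTATGTTTAAGAA.

5'-ATTATGTTTAAGAA-3'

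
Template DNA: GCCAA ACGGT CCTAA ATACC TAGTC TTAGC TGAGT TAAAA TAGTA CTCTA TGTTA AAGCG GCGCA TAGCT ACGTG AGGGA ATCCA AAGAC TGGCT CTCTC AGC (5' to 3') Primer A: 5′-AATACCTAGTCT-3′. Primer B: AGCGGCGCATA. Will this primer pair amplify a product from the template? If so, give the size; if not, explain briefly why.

Primer A (AATACCTAGTCT) matches the top strand at positions 15–26 (3' end points downstream).
Primer B (AGCGGCGCATA) also matches the top strand directly, at positions 57–67 — its reverse complement TATGCGCCGCT is not present.
Both primers anneal to the bottom strand with 3' ends pointing the same way, so neither can prime synthesis back toward the other.

No product — both primers anneal to the same strand and extend in the same direction.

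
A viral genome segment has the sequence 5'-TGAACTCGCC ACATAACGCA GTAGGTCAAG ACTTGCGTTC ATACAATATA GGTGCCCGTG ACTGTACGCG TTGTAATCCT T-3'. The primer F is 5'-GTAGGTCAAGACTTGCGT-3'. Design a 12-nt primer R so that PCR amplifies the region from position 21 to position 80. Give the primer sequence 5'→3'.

5'-AGGATTACAACG-3'

The product's 3' end on the top strand is position 80.
The reverse primer anneals to the top strand over positions 69–80, i.e. to CGTTGTAATCCT.
Its sequence written 5'→3' is the reverse complement: AGGATTACAACG.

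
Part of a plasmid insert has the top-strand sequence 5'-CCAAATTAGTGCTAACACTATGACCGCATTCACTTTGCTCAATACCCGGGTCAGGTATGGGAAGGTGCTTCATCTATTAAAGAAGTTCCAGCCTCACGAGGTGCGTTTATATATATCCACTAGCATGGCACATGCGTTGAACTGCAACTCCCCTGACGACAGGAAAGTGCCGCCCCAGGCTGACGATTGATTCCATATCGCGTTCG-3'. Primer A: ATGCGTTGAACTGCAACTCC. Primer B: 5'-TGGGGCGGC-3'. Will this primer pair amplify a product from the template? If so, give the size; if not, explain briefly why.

Yes — a 46 bp product.

Primer A (ATGCGTTGAACTGCAACTCC) matches the top strand at positions 132–151; it acts as a forward primer.
Primer B's reverse complement is GCCGCCCCA, matching the top strand at positions 169–177; it acts as a reverse primer.
The 3' ends face each other across positions 132–177, giving a 46 bp product.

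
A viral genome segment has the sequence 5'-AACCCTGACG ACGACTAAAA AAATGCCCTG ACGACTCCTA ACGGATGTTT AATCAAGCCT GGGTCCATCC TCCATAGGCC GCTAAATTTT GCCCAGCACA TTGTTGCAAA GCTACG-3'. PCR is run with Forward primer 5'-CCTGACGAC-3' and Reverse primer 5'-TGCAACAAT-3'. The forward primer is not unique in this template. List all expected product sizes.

105 bp, 82 bp

The forward primer CCTGACGAC matches the top strand at positions 4–12, 27–35.
The reverse primer's reverse complement is ATTGTTGCA, matching at positions 100–108.
Each forward site pairs with the reverse site to give a product ending at position 108: sizes 105, 82 bp.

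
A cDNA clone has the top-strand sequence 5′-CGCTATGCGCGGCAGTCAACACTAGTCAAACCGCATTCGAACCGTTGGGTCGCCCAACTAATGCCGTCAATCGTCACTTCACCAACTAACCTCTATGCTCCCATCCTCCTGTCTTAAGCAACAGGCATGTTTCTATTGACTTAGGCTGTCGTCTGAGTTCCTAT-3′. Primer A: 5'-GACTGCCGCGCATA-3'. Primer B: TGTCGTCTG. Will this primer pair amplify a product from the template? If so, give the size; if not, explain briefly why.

No product — the primers' 3' ends point away from each other.

Primer A (GACTGCCGCGCATA) has reverse complement TATGCGCGGCAGTC, which matches the top strand at positions 4–17; primer A anneals to the top strand there with its 3' end pointing upstream toward position 4.
Primer B (TGTCGTCTG) matches the top strand directly at positions 147–155; it anneals to the bottom strand with its 3' end pointing downstream toward position 155.
The 3' ends diverge (primer A extends toward position 1, primer B toward position 164), so the primers never converge on a shared product.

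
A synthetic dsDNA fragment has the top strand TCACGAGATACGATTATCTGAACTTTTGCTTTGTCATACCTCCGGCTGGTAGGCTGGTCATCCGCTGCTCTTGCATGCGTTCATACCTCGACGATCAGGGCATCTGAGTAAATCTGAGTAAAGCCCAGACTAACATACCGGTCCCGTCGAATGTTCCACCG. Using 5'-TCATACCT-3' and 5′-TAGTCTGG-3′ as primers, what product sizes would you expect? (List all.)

99 bp, 52 bp

The forward primer TCATACCT matches the top strand at positions 34–41, 81–88.
The reverse primer's reverse complement is CCAGACTA, matching at positions 125–132.
Each forward site pairs with the reverse site to give a product ending at position 132: sizes 99, 52 bp.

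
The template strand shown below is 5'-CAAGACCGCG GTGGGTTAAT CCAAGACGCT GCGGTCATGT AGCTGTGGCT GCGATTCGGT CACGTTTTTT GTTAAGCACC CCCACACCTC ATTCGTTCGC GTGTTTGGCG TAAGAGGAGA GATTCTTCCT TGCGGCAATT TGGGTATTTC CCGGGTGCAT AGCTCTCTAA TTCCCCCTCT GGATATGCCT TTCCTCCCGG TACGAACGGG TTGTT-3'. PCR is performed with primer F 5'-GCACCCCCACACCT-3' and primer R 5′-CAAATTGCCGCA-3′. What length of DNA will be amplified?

67 bp

The forward primer matches the template at positions 76–89.
Taking the reverse complement of CAAATTGCCGCA gives TGCGGCAATTTG, found at positions 131–142 on the template; the primer anneals here to the top strand with its 3' end pointing upstream.
Amplicon spans positions 76–142: 67 bp.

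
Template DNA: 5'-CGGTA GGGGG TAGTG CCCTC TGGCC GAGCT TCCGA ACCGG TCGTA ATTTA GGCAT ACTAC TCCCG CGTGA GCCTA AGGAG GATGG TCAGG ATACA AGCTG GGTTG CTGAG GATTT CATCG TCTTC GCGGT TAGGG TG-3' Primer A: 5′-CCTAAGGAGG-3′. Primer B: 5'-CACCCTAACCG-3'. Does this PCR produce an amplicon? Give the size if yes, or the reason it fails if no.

Yes — a 66 bp product.

Primer A (CCTAAGGAGG) matches the top strand at positions 72–81; it acts as a forward primer.
Primer B's reverse complement is CGGTTAGGGTG, matching the top strand at positions 127–137; it acts as a reverse primer.
The 3' ends face each other across positions 72–137, giving a 66 bp product.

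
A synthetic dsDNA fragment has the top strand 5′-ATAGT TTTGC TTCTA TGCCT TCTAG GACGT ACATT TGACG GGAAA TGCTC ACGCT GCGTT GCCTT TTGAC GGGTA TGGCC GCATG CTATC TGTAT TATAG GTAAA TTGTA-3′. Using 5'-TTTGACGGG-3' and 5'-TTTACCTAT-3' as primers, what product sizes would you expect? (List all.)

72 bp, 41 bp

The forward primer TTTGACGGG matches the top strand at positions 34–42, 65–73.
The reverse primer's reverse complement is ATAGGTAAA, matching at positions 97–105.
Each forward site pairs with the reverse site to give a product ending at position 105: sizes 72, 41 bp.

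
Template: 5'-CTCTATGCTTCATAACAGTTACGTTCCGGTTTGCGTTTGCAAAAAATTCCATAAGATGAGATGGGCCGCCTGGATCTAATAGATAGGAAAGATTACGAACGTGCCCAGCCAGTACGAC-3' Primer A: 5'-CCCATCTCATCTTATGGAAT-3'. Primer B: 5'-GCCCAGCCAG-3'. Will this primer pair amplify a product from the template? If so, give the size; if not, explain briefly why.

No product — the primers' 3' ends point away from each other.

Primer A (CCCATCTCATCTTATGGAAT) has reverse complement ATTCCATAAGATGAGATGGG, which matches the top strand at positions 46–65; primer A anneals to the top strand there with its 3' end pointing upstream toward position 46.
Primer B (GCCCAGCCAG) matches the top strand directly at positions 103–112; it anneals to the bottom strand with its 3' end pointing downstream toward position 112.
The 3' ends diverge (primer A extends toward position 1, primer B toward position 118), so the primers never converge on a shared product.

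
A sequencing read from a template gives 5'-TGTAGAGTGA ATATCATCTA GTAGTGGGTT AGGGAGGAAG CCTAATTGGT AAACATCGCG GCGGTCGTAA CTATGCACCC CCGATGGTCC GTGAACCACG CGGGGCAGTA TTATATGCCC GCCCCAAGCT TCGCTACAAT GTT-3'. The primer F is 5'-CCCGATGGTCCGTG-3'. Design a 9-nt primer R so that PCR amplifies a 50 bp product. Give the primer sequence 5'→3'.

5'-GCTTGGGGC-3'

The forward primer binds at positions 80–93, so a 50 bp product ends at position 80 + 50 − 1 = 129.
The reverse primer anneals to the top strand over positions 121–129, i.e. to GCCCCAAGC.
Its sequence written 5'→3' is the reverse complement: GCTTGGGGC.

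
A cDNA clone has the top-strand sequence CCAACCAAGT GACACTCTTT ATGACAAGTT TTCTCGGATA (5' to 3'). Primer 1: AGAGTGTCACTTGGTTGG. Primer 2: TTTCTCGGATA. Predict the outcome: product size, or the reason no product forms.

Primer 1 (AGAGTGTCACTTGGTTGG) has reverse complement CCAACCAAGTGACACTCT, which matches the top strand at positions 1–18; primer 1 anneals to the top strand there with its 3' end pointing upstream toward position 1.
Primer 2 (TTTCTCGGATA) matches the top strand directly at positions 30–40; it anneals to the bottom strand with its 3' end pointing downstream toward position 40.
The 3' ends diverge (primer 1 extends toward position 1, primer 2 toward position 40), so the primers never converge on a shared product.

No product — the primers' 3' ends point away from each other.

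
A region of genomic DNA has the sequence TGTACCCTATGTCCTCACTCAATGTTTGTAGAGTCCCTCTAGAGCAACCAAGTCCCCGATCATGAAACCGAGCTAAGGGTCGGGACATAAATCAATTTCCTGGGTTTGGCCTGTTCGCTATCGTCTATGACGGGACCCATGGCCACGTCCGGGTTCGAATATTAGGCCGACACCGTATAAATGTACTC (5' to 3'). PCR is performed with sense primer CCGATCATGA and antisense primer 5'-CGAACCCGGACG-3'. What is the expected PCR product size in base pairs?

102 bp

The forward primer matches the template at positions 56–65.
The reverse primer's reverse complement is CGTCCGGGTTCG, which matches the template at positions 146–157.
Amplicon spans positions 56–157: 102 bp.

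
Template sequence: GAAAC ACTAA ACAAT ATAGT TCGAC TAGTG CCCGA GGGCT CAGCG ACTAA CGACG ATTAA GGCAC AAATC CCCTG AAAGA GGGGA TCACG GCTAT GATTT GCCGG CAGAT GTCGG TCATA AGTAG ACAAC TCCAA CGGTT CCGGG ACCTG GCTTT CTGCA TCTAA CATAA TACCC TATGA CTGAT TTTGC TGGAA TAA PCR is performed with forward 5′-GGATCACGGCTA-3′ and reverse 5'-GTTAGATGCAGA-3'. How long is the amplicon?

Scanning the template, GGATCACGGCTA occurs at positions 83–94; this primer anneals to the bottom strand there with its 3' end pointing downstream.
The reverse primer's reverse complement is TCTGCATCTAAC, which matches the template at positions 155–166.
Product length = (reverse-primer end) − (forward-primer start) + 1 = 166 − 83 + 1 = 84 bp.

84 bp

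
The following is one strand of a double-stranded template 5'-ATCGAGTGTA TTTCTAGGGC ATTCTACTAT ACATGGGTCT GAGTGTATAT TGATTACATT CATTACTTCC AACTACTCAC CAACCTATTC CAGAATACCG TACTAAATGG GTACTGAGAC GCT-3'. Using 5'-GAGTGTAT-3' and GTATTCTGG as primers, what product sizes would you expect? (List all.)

95 bp, 58 bp

The forward primer GAGTGTAT matches the top strand at positions 4–11, 41–48.
The reverse primer's reverse complement is CCAGAATAC, matching at positions 90–98.
Each forward site pairs with the reverse site to give a product ending at position 98: sizes 95, 58 bp.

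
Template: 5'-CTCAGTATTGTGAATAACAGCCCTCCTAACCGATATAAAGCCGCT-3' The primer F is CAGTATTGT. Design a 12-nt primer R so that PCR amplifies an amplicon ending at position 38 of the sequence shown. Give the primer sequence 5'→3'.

The forward primer binds at positions 3–11; the product's 3' end on the top strand is position 38.
The reverse primer anneals to the top strand over positions 27–38, i.e. to TAACCGATATAA.
Its sequence written 5'→3' is the reverse complement: TTATATCGGTTA.

5'-TTATATCGGTTA-3'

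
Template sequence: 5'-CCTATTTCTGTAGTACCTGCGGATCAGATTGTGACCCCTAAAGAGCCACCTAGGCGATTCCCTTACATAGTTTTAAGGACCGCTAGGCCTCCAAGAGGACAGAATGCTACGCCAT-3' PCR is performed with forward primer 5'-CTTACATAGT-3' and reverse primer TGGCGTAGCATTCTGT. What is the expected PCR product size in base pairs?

The forward primer matches the template at positions 62–71.
The reverse primer's reverse complement is ACAGAATGCTACGCCA, which matches the template at positions 99–114.
The product runs from position 62 to position 114, so its length is 114 − 62 + 1 = 53 bp.

53 bp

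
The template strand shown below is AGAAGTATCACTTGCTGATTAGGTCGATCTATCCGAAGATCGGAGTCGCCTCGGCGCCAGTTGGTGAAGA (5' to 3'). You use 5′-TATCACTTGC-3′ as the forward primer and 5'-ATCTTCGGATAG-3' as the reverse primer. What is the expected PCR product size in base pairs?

Scanning the template, TATCACTTGC occurs at positions 6–15; this primer anneals to the bottom strand there with its 3' end pointing downstream.
The reverse primer's reverse complement is CTATCCGAAGAT, which matches the template at positions 29–40.
Amplicon spans positions 6–40: 35 bp.

35 bp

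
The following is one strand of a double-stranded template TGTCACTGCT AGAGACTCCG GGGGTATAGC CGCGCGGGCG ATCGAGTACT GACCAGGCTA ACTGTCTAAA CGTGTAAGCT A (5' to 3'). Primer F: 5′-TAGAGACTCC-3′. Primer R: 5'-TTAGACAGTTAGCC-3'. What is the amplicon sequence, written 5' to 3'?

5'-TAGAGACTCCGGGGGTATAGCCGCGCGGGCGATCGAGTACTGACCAGGCTAACTGTCTAA-3'

Scanning the template, TAGAGACTCC occurs at positions 10–19; this primer anneals to the bottom strand there with its 3' end pointing downstream.
Reverse complement of the reverse primer: GGCTAACTGTCTAA. This occurs on the top strand at positions 56–69.
The product is the template from position 10 through 69 (60 bp).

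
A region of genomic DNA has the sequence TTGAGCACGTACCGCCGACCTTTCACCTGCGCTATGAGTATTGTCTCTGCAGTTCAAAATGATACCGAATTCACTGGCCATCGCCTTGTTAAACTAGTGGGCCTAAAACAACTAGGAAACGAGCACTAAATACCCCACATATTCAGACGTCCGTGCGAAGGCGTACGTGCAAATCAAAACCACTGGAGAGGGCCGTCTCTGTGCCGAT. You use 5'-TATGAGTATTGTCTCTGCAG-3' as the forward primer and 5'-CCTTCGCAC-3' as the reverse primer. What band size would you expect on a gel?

The forward primer matches the template at positions 33–52.
Taking the reverse complement of CCTTCGCAC gives GTGCGAAGG, found at positions 153–161 on the template; the primer anneals here to the top strand with its 3' end pointing upstream.
Product length = (reverse-primer end) − (forward-primer start) + 1 = 161 − 33 + 1 = 129 bp.

129 bp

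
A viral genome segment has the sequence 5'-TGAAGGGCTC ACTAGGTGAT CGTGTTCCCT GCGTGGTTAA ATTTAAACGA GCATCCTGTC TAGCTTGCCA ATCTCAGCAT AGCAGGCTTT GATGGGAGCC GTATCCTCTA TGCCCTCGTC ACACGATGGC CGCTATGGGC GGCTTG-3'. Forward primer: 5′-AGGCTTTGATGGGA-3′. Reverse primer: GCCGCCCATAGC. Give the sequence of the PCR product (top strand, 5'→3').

5'-AGGCTTTGATGGGAGCCGTATCCTCTATGCCCTCGTCACACGATGGCCGCTATGGGCGGC-3'

Scanning the template, AGGCTTTGATGGGA occurs at positions 84–97; this primer anneals to the bottom strand there with its 3' end pointing downstream.
Reverse complement of the reverse primer: GCTATGGGCGGC. This occurs on the top strand at positions 132–143.
The product is the template from position 84 through 143 (60 bp).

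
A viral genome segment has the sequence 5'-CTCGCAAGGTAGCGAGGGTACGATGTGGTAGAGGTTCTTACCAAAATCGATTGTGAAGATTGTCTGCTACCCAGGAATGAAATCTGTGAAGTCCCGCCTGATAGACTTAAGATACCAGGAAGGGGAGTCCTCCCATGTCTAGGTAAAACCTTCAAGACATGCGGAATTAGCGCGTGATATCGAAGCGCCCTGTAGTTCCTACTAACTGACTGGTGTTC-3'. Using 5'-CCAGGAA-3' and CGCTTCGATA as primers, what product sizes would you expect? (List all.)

117 bp, 73 bp

The forward primer CCAGGAA matches the top strand at positions 71–77, 115–121.
The reverse primer's reverse complement is TATCGAAGCG, matching at positions 178–187.
Each forward site pairs with the reverse site to give a product ending at position 187: sizes 117, 73 bp.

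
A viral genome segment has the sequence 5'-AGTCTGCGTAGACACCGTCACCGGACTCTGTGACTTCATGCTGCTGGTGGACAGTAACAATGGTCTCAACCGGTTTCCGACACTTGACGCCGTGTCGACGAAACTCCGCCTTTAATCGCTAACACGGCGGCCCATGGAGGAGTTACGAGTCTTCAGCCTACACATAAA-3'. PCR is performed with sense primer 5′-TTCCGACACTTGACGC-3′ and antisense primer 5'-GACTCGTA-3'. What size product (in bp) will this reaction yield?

Scanning the template, TTCCGACACTTGACGC occurs at positions 75–90; this primer anneals to the bottom strand there with its 3' end pointing downstream.
Reverse complement of the reverse primer: TACGAGTC. This occurs on the top strand at positions 144–151.
Amplicon spans positions 75–151: 77 bp.

77 bp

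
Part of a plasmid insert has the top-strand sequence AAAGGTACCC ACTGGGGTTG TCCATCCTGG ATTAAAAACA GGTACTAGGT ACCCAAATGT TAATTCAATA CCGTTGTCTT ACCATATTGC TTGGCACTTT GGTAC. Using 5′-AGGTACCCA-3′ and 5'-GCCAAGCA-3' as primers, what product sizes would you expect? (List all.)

93 bp, 49 bp

The forward primer AGGTACCCA matches the top strand at positions 3–11, 47–55.
The reverse primer's reverse complement is TGCTTGGC, matching at positions 88–95.
Each forward site pairs with the reverse site to give a product ending at position 95: sizes 93, 49 bp.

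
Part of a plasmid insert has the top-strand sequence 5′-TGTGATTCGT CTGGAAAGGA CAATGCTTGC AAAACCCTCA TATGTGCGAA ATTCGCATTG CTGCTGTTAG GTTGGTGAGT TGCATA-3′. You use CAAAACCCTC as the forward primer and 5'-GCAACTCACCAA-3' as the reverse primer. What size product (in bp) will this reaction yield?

The forward primer matches the template at positions 30–39.
The reverse primer's reverse complement is TTGGTGAGTTGC, which matches the template at positions 72–83.
The product runs from position 30 to position 83, so its length is 83 − 30 + 1 = 54 bp.

54 bp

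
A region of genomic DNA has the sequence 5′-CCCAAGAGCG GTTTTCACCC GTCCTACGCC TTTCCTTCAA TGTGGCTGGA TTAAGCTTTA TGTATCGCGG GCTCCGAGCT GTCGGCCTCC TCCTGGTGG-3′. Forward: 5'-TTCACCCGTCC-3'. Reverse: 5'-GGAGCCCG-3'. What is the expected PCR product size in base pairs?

62 bp

Scanning the template, TTCACCCGTCC occurs at positions 14–24; this primer anneals to the bottom strand there with its 3' end pointing downstream.
Taking the reverse complement of GGAGCCCG gives CGGGCTCC, found at positions 68–75 on the template; the primer anneals here to the top strand with its 3' end pointing upstream.
Amplicon spans positions 14–75: 62 bp.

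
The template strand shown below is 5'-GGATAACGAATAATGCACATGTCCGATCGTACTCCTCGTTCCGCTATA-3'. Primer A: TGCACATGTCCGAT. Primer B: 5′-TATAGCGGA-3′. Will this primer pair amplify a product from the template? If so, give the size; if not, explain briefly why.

Yes — a 35 bp product.

Primer A (TGCACATGTCCGAT) matches the top strand at positions 14–27; it acts as a forward primer.
Primer B's reverse complement is TCCGCTATA, matching the top strand at positions 40–48; it acts as a reverse primer.
The 3' ends face each other across positions 14–48, giving a 35 bp product.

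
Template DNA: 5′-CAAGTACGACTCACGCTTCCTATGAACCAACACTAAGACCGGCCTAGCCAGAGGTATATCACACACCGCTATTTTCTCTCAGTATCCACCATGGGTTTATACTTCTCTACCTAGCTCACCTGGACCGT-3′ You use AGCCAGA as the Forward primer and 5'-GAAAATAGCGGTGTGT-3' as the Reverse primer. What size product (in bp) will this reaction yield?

The forward primer matches the template at positions 46–52.
Reverse complement of the reverse primer: ACACACCGCTATTTTC. This occurs on the top strand at positions 61–76.
Product length = (reverse-primer end) − (forward-primer start) + 1 = 76 − 46 + 1 = 31 bp.

31 bp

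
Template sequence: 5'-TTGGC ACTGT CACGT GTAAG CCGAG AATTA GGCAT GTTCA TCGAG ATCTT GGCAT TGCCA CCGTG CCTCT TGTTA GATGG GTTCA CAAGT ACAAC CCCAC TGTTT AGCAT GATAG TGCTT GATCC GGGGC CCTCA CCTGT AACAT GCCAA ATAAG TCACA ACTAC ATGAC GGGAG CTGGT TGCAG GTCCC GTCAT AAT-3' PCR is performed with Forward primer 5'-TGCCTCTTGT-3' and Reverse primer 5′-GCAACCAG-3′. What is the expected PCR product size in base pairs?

The forward primer matches the template at positions 64–73.
Reverse complement of the reverse primer: CTGGTTGC. This occurs on the top strand at positions 176–183.
The product runs from position 64 to position 183, so its length is 183 − 64 + 1 = 120 bp.

120 bp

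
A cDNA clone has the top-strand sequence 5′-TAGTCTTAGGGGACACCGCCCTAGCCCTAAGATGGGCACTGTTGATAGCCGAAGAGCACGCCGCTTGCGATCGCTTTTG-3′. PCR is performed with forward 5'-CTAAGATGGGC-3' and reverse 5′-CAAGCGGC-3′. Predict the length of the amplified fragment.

Scanning the template, CTAAGATGGGC occurs at positions 27–37; this primer anneals to the bottom strand there with its 3' end pointing downstream.
The reverse primer's reverse complement is GCCGCTTG, which matches the template at positions 60–67.
The product runs from position 27 to position 67, so its length is 67 − 27 + 1 = 41 bp.

41 bp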